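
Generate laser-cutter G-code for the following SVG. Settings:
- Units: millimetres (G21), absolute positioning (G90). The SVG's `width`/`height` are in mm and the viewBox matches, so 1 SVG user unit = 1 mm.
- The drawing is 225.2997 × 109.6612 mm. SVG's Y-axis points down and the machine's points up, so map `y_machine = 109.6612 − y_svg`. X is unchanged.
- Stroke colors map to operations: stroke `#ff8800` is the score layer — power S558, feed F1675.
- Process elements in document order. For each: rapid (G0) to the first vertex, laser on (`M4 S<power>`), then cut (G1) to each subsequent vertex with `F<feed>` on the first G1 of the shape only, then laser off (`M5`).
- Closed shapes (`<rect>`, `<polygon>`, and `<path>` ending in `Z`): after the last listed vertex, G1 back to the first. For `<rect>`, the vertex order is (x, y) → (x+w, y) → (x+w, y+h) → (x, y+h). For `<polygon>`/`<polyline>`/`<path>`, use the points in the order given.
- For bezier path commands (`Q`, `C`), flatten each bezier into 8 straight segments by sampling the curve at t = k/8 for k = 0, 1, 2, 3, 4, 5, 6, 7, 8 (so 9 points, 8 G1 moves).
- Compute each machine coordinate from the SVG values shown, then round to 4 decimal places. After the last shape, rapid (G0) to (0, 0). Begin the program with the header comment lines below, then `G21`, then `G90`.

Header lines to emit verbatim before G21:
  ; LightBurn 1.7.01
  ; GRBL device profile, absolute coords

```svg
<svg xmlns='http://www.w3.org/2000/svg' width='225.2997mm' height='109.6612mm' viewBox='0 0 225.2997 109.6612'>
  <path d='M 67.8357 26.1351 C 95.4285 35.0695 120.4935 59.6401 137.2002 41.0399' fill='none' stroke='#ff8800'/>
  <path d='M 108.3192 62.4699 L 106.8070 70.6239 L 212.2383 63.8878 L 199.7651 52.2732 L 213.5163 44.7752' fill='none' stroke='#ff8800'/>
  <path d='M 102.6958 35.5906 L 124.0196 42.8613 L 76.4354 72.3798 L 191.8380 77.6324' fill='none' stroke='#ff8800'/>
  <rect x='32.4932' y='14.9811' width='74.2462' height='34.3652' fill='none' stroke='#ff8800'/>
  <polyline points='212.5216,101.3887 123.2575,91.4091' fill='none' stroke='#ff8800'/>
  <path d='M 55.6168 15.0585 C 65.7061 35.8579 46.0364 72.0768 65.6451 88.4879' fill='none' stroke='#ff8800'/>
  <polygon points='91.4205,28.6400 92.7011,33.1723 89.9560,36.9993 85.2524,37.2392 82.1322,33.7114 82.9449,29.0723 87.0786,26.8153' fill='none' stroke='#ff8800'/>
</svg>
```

viewBox `0 0 225.2997 109.6612` with mm width/height → 1 unit = 1 mm. Flip: y_m = 109.6612 − y_svg.

**Shape 1** — `<path>` cubic bezier, stroke `#ff8800` → score (S558, F1675). Control points (SVG): P0=(67.8357,26.1351), P1=(95.4285,35.0695), P2=(120.4935,59.6401), P3=(137.2002,41.0399); sampled at t=k/8. Machine vertices: (67.8357,83.5261) → (78.0531,79.5576) → (87.9652,74.8124) → (97.5037,69.9795) → (106.6002,65.7482) → (115.1865,62.8076) → (123.1941,61.8468) → (130.5548,63.5550) → (137.2002,68.6213). Open path.

**Shape 2** — `<path>` open polyline, stroke `#ff8800` → score (S558, F1675). Machine vertices: (108.3192,47.1913) → (106.8070,39.0373) → (212.2383,45.7734) → (199.7651,57.3880) → (213.5163,64.8860). Open path.

**Shape 3** — `<path>` open polyline, stroke `#ff8800` → score (S558, F1675). Machine vertices: (102.6958,74.0706) → (124.0196,66.7999) → (76.4354,37.2814) → (191.8380,32.0288). Open path.

**Shape 4** — `<rect>` rectangle, stroke `#ff8800` → score (S558, F1675). Machine vertices: (32.4932,94.6801) → (106.7394,94.6801) → (106.7394,60.3149) → (32.4932,60.3149) → (32.4932,94.6801). Closed: final G1 returns to the first vertex.

**Shape 5** — `<polyline>` line segment, stroke `#ff8800` → score (S558, F1675). Machine vertices: (212.5216,8.2725) → (123.2575,18.2521). Open path.

**Shape 6** — `<path>` cubic bezier, stroke `#ff8800` → score (S558, F1675). Control points (SVG): P0=(55.6168,15.0585), P1=(65.7061,35.8579), P2=(46.0364,72.0768), P3=(65.6451,88.4879); sampled at t=k/8. Machine vertices: (55.6168,94.6027) → (58.1402,86.1489) → (58.6827,76.6624) → (58.0533,66.5560) → (57.0612,56.2424) → (56.5152,46.1345) → (57.2246,36.6452) → (59.9982,28.1871) → (65.6451,21.1733). Open path.

**Shape 7** — `<polygon>` regular polygon, stroke `#ff8800` → score (S558, F1675). Machine vertices: (91.4205,81.0212) → (92.7011,76.4889) → (89.9560,72.6619) → (85.2524,72.4220) → (82.1322,75.9498) → (82.9449,80.5889) → (87.0786,82.8459) → (91.4205,81.0212). Closed: final G1 returns to the first vertex.

; LightBurn 1.7.01
; GRBL device profile, absolute coords
G21
G90
G0 X67.8357 Y83.5261
M4 S558
G1 X78.0531 Y79.5576 F1675
G1 X87.9652 Y74.8124
G1 X97.5037 Y69.9795
G1 X106.6002 Y65.7482
G1 X115.1865 Y62.8076
G1 X123.1941 Y61.8468
G1 X130.5548 Y63.5550
G1 X137.2002 Y68.6213
M5
G0 X108.3192 Y47.1913
M4 S558
G1 X106.8070 Y39.0373 F1675
G1 X212.2383 Y45.7734
G1 X199.7651 Y57.3880
G1 X213.5163 Y64.8860
M5
G0 X102.6958 Y74.0706
M4 S558
G1 X124.0196 Y66.7999 F1675
G1 X76.4354 Y37.2814
G1 X191.8380 Y32.0288
M5
G0 X32.4932 Y94.6801
M4 S558
G1 X106.7394 Y94.6801 F1675
G1 X106.7394 Y60.3149
G1 X32.4932 Y60.3149
G1 X32.4932 Y94.6801
M5
G0 X212.5216 Y8.2725
M4 S558
G1 X123.2575 Y18.2521 F1675
M5
G0 X55.6168 Y94.6027
M4 S558
G1 X58.1402 Y86.1489 F1675
G1 X58.6827 Y76.6624
G1 X58.0533 Y66.5560
G1 X57.0612 Y56.2424
G1 X56.5152 Y46.1345
G1 X57.2246 Y36.6452
G1 X59.9982 Y28.1871
G1 X65.6451 Y21.1733
M5
G0 X91.4205 Y81.0212
M4 S558
G1 X92.7011 Y76.4889 F1675
G1 X89.9560 Y72.6619
G1 X85.2524 Y72.4220
G1 X82.1322 Y75.9498
G1 X82.9449 Y80.5889
G1 X87.0786 Y82.8459
G1 X91.4205 Y81.0212
M5
G0 X0.0000 Y0.0000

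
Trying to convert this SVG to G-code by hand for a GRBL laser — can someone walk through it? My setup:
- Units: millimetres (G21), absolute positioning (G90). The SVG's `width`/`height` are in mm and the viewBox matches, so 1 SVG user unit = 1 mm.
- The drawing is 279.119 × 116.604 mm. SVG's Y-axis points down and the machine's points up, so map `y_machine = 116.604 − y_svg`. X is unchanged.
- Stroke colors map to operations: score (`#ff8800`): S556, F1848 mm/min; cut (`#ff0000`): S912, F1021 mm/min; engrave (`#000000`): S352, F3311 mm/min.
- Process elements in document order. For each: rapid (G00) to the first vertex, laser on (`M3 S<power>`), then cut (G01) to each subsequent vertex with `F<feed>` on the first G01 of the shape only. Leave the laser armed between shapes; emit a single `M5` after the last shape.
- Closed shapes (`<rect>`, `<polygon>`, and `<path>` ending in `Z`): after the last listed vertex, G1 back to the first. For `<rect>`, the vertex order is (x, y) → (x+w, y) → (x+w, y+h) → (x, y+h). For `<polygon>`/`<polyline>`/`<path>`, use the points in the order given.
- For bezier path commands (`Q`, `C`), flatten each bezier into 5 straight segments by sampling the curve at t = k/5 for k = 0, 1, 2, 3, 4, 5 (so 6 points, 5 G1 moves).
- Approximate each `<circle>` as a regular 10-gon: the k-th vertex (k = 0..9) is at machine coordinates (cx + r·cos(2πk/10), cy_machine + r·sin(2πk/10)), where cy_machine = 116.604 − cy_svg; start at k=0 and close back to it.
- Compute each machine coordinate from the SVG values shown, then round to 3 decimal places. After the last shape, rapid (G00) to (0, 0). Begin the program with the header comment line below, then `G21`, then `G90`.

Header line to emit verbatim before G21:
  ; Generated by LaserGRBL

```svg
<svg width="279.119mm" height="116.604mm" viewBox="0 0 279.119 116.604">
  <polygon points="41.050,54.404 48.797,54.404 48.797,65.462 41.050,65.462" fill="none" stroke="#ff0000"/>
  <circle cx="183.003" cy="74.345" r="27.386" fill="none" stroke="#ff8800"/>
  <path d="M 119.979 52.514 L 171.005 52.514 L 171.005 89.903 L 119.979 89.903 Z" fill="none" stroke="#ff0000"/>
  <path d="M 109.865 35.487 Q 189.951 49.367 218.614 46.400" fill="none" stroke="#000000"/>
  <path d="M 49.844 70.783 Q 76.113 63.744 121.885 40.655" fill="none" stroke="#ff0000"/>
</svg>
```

1 u = 1 mm; y_m = 116.604 − y.

[1] `<polygon>` rectangle, #ff0000→cut S912 F1021: (41.050,62.200) → (48.797,62.200) → (48.797,51.142) → (41.050,51.142) → (41.050,62.200) (closed)

[2] `<circle>` circle, #ff8800→score S556 F1848: (210.389,42.259) → (205.159,58.356) → (191.466,68.305) → (174.540,68.305) → (160.847,58.356) → (155.617,42.259) → (160.847,26.162) → (174.540,16.213) → (191.466,16.213) → (205.159,26.162) → (210.389,42.259) (closed)

[3] `<path>` rectangle, #ff0000→cut S912 F1021: (119.979,64.090) → (171.005,64.090) → (171.005,26.701) → (119.979,26.701) → (119.979,64.090) (closed)

[4] `<path>` quadratic bezier, #000000→engrave S352 F3311: (109.865,81.117) → (139.842,76.239) → (165.706,72.709) → (187.456,70.526) → (205.092,69.691) → (218.614,70.204)

[5] `<path>` quadratic bezier, #ff0000→cut S912 F1021: (49.844,45.821) → (61.132,49.279) → (73.980,54.020) → (88.388,60.046) → (104.356,67.355) → (121.885,75.949)

; Generated by LaserGRBL
G21
G90
G00 X41.050 Y62.200
M3 S912
G01 X48.797 Y62.200 F1021
G01 X48.797 Y51.142
G01 X41.050 Y51.142
G01 X41.050 Y62.200
G00 X210.389 Y42.259
M3 S556
G01 X205.159 Y58.356 F1848
G01 X191.466 Y68.305
G01 X174.540 Y68.305
G01 X160.847 Y58.356
G01 X155.617 Y42.259
G01 X160.847 Y26.162
G01 X174.540 Y16.213
G01 X191.466 Y16.213
G01 X205.159 Y26.162
G01 X210.389 Y42.259
G00 X119.979 Y64.090
M3 S912
G01 X171.005 Y64.090 F1021
G01 X171.005 Y26.701
G01 X119.979 Y26.701
G01 X119.979 Y64.090
G00 X109.865 Y81.117
M3 S352
G01 X139.842 Y76.239 F3311
G01 X165.706 Y72.709
G01 X187.456 Y70.526
G01 X205.092 Y69.691
G01 X218.614 Y70.204
G00 X49.844 Y45.821
M3 S912
G01 X61.132 Y49.279 F1021
G01 X73.980 Y54.020
G01 X88.388 Y60.046
G01 X104.356 Y67.355
G01 X121.885 Y75.949
M5
G00 X0.000 Y0.000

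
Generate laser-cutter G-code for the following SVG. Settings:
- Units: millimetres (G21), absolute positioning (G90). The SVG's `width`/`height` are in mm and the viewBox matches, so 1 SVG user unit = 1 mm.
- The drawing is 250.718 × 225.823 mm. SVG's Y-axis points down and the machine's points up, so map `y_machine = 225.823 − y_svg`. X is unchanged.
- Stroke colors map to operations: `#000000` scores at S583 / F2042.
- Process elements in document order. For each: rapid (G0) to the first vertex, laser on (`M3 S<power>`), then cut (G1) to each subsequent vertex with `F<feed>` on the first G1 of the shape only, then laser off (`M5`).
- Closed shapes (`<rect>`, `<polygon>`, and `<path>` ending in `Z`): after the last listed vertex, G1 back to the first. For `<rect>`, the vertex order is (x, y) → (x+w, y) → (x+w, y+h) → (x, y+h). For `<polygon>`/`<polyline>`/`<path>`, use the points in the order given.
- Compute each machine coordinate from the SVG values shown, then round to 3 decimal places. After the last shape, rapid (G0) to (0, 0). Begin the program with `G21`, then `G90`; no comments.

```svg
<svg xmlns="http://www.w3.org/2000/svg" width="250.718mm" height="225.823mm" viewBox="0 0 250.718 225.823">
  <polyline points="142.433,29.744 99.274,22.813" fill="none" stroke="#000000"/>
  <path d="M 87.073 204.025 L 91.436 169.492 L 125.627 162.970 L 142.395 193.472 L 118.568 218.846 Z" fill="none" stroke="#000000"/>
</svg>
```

G21
G90
G0 X142.433 Y196.079
M3 S583
G1 X99.274 Y203.010 F2042
M5
G0 X87.073 Y21.798
M3 S583
G1 X91.436 Y56.331 F2042
G1 X125.627 Y62.853
G1 X142.395 Y32.351
G1 X118.568 Y6.977
G1 X87.073 Y21.798
M5
G0 X0.000 Y0.000

viewBox `0 0 250.718 225.823` with mm width/height → 1 unit = 1 mm. Flip: y_m = 225.823 − y_svg.

**Shape 1** — `<polyline>` line segment, stroke `#000000` → score (S583, F2042). Machine vertices: (142.433,196.079) → (99.274,203.010). Open path.

**Shape 2** — `<path>` regular polygon, stroke `#000000` → score (S583, F2042). Machine vertices: (87.073,21.798) → (91.436,56.331) → (125.627,62.853) → (142.395,32.351) → (118.568,6.977) → (87.073,21.798). Closed: final G1 returns to the first vertex.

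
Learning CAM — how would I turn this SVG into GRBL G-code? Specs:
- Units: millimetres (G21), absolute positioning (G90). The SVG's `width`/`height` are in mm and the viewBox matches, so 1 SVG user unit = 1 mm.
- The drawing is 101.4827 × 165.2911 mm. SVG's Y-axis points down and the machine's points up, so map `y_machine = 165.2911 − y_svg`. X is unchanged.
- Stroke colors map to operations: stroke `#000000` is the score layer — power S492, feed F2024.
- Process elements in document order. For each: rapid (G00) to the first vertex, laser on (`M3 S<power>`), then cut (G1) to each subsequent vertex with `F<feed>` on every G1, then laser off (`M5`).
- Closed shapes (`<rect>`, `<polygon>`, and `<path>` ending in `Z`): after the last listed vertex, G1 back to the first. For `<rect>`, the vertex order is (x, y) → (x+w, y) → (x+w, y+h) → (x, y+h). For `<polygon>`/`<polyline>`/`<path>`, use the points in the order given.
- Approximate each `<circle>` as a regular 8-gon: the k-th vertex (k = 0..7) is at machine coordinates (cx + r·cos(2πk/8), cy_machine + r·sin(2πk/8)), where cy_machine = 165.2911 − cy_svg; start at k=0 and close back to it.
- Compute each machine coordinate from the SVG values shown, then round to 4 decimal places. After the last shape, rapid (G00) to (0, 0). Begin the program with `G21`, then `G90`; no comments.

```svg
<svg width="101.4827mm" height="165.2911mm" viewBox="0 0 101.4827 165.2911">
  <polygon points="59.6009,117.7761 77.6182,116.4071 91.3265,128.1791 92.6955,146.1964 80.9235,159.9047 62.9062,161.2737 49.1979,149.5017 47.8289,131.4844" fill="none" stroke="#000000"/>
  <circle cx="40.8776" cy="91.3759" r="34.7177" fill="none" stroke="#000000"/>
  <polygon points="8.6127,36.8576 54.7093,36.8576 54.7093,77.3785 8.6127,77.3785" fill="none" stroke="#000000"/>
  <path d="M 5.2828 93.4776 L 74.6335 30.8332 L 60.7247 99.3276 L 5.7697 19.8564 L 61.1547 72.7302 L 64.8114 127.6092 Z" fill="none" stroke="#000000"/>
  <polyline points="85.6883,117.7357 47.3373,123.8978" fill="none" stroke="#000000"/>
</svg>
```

Since the viewBox matches the mm dimensions, user units are millimetres directly. The only transform is the Y-flip y_m = 165.2911 − y_svg.

Shape 1 is a regular polygon drawn with `<polygon>`. Its stroke #000000 means score at S492, F2024. After flipping Y the toolpath is (59.6009,47.5150) → (77.6182,48.8840) → (91.3265,37.1120) → (92.6955,19.0947) → (80.9235,5.3864) → (62.9062,4.0174) → (49.1979,15.7894) → (47.8289,33.8067) → (59.6009,47.5150), returning to the start.

Shape 2 is a circle drawn with `<circle>`. Its stroke #000000 means score at S492, F2024. After flipping Y the toolpath is (75.5953,73.9152) → (65.4267,98.4643) → (40.8776,108.6329) → (16.3285,98.4643) → (6.1599,73.9152) → (16.3285,49.3661) → (40.8776,39.1975) → (65.4267,49.3661) → (75.5953,73.9152), returning to the start.

Shape 3 is a rectangle drawn with `<polygon>`. Its stroke #000000 means score at S492, F2024. After flipping Y the toolpath is (8.6127,128.4335) → (54.7093,128.4335) → (54.7093,87.9126) → (8.6127,87.9126) → (8.6127,128.4335), returning to the start.

Shape 4 is a closed polygon drawn with `<path>`. Its stroke #000000 means score at S492, F2024. After flipping Y the toolpath is (5.2828,71.8135) → (74.6335,134.4579) → (60.7247,65.9635) → (5.7697,145.4347) → (61.1547,92.5609) → (64.8114,37.6819) → (5.2828,71.8135), returning to the start.

Shape 5 is a line segment drawn with `<polyline>`. Its stroke #000000 means score at S492, F2024. After flipping Y the toolpath is (85.6883,47.5554) → (47.3373,41.3933).

G21
G90
G00 X59.6009 Y47.5150
M3 S492
G1 X77.6182 Y48.8840 F2024
G1 X91.3265 Y37.1120 F2024
G1 X92.6955 Y19.0947 F2024
G1 X80.9235 Y5.3864 F2024
G1 X62.9062 Y4.0174 F2024
G1 X49.1979 Y15.7894 F2024
G1 X47.8289 Y33.8067 F2024
G1 X59.6009 Y47.5150 F2024
M5
G00 X75.5953 Y73.9152
M3 S492
G1 X65.4267 Y98.4643 F2024
G1 X40.8776 Y108.6329 F2024
G1 X16.3285 Y98.4643 F2024
G1 X6.1599 Y73.9152 F2024
G1 X16.3285 Y49.3661 F2024
G1 X40.8776 Y39.1975 F2024
G1 X65.4267 Y49.3661 F2024
G1 X75.5953 Y73.9152 F2024
M5
G00 X8.6127 Y128.4335
M3 S492
G1 X54.7093 Y128.4335 F2024
G1 X54.7093 Y87.9126 F2024
G1 X8.6127 Y87.9126 F2024
G1 X8.6127 Y128.4335 F2024
M5
G00 X5.2828 Y71.8135
M3 S492
G1 X74.6335 Y134.4579 F2024
G1 X60.7247 Y65.9635 F2024
G1 X5.7697 Y145.4347 F2024
G1 X61.1547 Y92.5609 F2024
G1 X64.8114 Y37.6819 F2024
G1 X5.2828 Y71.8135 F2024
M5
G00 X85.6883 Y47.5554
M3 S492
G1 X47.3373 Y41.3933 F2024
M5
G00 X0.0000 Y0.0000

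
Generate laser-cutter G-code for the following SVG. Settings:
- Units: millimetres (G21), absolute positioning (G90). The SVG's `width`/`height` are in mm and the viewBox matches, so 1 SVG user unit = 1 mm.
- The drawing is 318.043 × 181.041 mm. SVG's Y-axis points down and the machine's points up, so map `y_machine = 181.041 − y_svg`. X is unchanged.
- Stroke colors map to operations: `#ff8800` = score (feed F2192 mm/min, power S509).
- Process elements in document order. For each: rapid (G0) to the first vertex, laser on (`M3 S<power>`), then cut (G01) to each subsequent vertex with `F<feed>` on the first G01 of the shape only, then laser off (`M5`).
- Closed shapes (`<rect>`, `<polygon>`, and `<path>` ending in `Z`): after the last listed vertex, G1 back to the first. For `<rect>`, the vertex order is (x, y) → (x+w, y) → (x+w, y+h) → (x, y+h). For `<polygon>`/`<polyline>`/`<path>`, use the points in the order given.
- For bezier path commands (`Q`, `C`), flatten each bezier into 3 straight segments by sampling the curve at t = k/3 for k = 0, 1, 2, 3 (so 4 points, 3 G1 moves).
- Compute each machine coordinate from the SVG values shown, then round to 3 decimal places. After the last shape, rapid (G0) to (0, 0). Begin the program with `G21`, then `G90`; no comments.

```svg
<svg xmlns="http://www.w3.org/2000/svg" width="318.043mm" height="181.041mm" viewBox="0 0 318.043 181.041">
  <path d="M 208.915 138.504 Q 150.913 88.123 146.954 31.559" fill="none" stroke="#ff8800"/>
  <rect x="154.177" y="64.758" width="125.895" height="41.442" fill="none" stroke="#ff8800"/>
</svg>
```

G21
G90
G0 X208.915 Y42.537
M3 S509
G01 X176.252 Y76.811 F2192
G01 X155.598 Y112.460
G01 X146.954 Y149.482
M5
G0 X154.177 Y116.283
M3 S509
G01 X280.072 Y116.283 F2192
G01 X280.072 Y74.841
G01 X154.177 Y74.841
G01 X154.177 Y116.283
M5
G0 X0.000 Y0.000

viewBox `0 0 318.043 181.041` with mm width/height → 1 unit = 1 mm. Flip: y_m = 181.041 − y_svg.

**Shape 1** — `<path>` quadratic bezier, stroke `#ff8800` → score (S509, F2192). Control points (SVG): P0=(208.915,138.504), P1=(150.913,88.123), P2=(146.954,31.559); sampled at t=k/3. Machine vertices: (208.915,42.537) → (176.252,76.811) → (155.598,112.460) → (146.954,149.482). Open path.

**Shape 2** — `<rect>` rectangle, stroke `#ff8800` → score (S509, F2192). Machine vertices: (154.177,116.283) → (280.072,116.283) → (280.072,74.841) → (154.177,74.841) → (154.177,116.283). Closed: final G1 returns to the first vertex.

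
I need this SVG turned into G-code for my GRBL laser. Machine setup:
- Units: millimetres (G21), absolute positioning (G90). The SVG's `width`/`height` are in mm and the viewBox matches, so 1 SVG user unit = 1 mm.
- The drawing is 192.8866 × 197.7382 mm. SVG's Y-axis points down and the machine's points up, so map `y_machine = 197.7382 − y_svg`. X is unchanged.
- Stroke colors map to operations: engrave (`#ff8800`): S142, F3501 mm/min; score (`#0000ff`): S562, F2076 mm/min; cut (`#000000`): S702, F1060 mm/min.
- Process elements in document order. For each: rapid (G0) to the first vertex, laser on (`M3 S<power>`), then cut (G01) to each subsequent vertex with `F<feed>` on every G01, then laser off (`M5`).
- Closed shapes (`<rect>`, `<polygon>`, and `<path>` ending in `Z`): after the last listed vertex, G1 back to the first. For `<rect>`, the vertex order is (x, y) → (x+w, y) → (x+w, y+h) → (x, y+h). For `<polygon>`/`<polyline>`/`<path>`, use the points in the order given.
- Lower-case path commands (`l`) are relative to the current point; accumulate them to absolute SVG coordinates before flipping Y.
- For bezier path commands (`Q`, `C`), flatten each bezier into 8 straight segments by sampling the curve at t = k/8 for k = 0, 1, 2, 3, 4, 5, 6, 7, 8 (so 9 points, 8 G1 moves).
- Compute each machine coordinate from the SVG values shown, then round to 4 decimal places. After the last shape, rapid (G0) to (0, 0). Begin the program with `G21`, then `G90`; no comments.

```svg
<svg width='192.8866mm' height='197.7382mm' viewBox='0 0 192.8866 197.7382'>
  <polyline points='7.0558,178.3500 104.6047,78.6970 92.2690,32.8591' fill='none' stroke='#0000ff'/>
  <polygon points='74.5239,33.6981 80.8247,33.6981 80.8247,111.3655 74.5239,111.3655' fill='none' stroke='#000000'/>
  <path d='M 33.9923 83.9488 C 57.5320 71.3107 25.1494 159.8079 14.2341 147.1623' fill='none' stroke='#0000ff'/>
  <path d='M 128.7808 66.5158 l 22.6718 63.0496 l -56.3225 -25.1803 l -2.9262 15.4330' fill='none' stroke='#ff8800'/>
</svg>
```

G21
G90
G0 X7.0558 Y19.3882
M3 S562
G01 X104.6047 Y119.0412 F2076
G01 X92.2690 Y164.8791 F2076
M5
G0 X74.5239 Y164.0401
M3 S702
G01 X80.8247 Y164.0401 F1060
G01 X80.8247 Y86.3727 F1060
G01 X74.5239 Y86.3727 F1060
G01 X74.5239 Y164.0401 F1060
M5
G0 X33.9923 Y113.7894
M3 S562
G01 X40.3495 Y114.1830 F2076
G01 X42.3709 Y107.4657 F2076
G01 X40.9633 Y96.0078 F2076
G01 X37.0338 Y82.1798 F2076
G01 X31.4892 Y68.3522 F2076
G01 X25.2365 Y56.8954 F2076
G01 X19.1825 Y50.1798 F2076
G01 X14.2341 Y50.5759 F2076
M5
G0 X128.7808 Y131.2224
M3 S142
G01 X151.4526 Y68.1728 F3501
G01 X95.1301 Y93.3531 F3501
G01 X92.2039 Y77.9201 F3501
M5
G0 X0.0000 Y0.0000

Since the viewBox matches the mm dimensions, user units are millimetres directly. The only transform is the Y-flip y_m = 197.7382 − y_svg.

Shape 1 is a open polyline drawn with `<polyline>`. Its stroke #0000ff means score at S562, F2076. After flipping Y the toolpath is (7.0558,19.3882) → (104.6047,119.0412) → (92.2690,164.8791).

Shape 2 is a rectangle drawn with `<polygon>`. Its stroke #000000 means cut at S702, F1060. After flipping Y the toolpath is (74.5239,164.0401) → (80.8247,164.0401) → (80.8247,86.3727) → (74.5239,86.3727) → (74.5239,164.0401), returning to the start.

Shape 3 is a cubic bezier drawn with `<path>`. Its stroke #0000ff means score at S562, F2076. After flipping Y the toolpath is (33.9923,113.7894) → (40.3495,114.1830) → (42.3709,107.4657) → (40.9633,96.0078) → (37.0338,82.1798) → (31.4892,68.3522) → (25.2365,56.8954) → (19.1825,50.1798) → (14.2341,50.5759).

Shape 4 is a open polyline drawn with `<path>`. Its stroke #ff8800 means engrave at S142, F3501. After flipping Y the toolpath is (128.7808,131.2224) → (151.4526,68.1728) → (95.1301,93.3531) → (92.2039,77.9201).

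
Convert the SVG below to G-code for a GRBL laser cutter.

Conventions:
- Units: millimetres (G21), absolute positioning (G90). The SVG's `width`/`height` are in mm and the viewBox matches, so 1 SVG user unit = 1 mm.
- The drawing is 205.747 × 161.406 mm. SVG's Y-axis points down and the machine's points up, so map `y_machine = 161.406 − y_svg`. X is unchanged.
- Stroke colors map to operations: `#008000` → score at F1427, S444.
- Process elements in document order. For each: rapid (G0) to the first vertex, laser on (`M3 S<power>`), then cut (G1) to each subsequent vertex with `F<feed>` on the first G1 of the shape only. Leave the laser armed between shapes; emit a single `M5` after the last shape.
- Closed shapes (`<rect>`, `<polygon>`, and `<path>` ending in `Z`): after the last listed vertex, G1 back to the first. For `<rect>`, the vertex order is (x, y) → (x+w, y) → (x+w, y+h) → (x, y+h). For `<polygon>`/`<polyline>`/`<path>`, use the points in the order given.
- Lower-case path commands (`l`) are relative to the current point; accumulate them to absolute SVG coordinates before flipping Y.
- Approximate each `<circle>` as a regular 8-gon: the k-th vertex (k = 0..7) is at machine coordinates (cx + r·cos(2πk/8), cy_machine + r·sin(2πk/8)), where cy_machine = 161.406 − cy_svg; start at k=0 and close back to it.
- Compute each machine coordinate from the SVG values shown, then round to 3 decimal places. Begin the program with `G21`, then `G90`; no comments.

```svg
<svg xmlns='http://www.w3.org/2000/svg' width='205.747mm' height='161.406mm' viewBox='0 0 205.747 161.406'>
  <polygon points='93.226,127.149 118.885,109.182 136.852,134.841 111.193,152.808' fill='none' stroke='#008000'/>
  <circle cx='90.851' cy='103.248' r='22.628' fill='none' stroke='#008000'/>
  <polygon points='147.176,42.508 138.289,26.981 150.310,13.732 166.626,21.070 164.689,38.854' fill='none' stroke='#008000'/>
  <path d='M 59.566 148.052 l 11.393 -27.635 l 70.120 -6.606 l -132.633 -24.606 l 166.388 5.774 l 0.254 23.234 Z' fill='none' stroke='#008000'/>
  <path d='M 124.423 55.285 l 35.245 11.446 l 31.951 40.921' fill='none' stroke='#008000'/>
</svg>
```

1 u = 1 mm; y_m = 161.406 − y.

[1] `<polygon>` regular polygon, #008000→score S444 F1427: (93.226,34.257) → (118.885,52.224) → (136.852,26.565) → (111.193,8.598) → (93.226,34.257) (closed)

[2] `<circle>` circle, #008000→score S444 F1427: (113.479,58.158) → (106.851,74.158) → (90.851,80.786) → (74.851,74.158) → (68.223,58.158) → (74.851,42.158) → (90.851,35.530) → (106.851,42.158) → (113.479,58.158) (closed)

[3] `<polygon>` regular polygon, #008000→score S444 F1427: (147.176,118.898) → (138.289,134.425) → (150.310,147.674) → (166.626,140.336) → (164.689,122.552) → (147.176,118.898) (closed)

[4] `<path>` closed polygon, #008000→score S444 F1427: (59.566,13.354) → (70.959,40.989) → (141.079,47.595) → (8.446,72.201) → (174.834,66.427) → (175.088,43.193) → (59.566,13.354) (closed)

[5] `<path>` open polyline, #008000→score S444 F1427: (124.423,106.121) → (159.668,94.675) → (191.619,53.754)

G21
G90
G0 X93.226 Y34.257
M3 S444
G1 X118.885 Y52.224 F1427
G1 X136.852 Y26.565
G1 X111.193 Y8.598
G1 X93.226 Y34.257
G0 X113.479 Y58.158
M3 S444
G1 X106.851 Y74.158 F1427
G1 X90.851 Y80.786
G1 X74.851 Y74.158
G1 X68.223 Y58.158
G1 X74.851 Y42.158
G1 X90.851 Y35.530
G1 X106.851 Y42.158
G1 X113.479 Y58.158
G0 X147.176 Y118.898
M3 S444
G1 X138.289 Y134.425 F1427
G1 X150.310 Y147.674
G1 X166.626 Y140.336
G1 X164.689 Y122.552
G1 X147.176 Y118.898
G0 X59.566 Y13.354
M3 S444
G1 X70.959 Y40.989 F1427
G1 X141.079 Y47.595
G1 X8.446 Y72.201
G1 X174.834 Y66.427
G1 X175.088 Y43.193
G1 X59.566 Y13.354
G0 X124.423 Y106.121
M3 S444
G1 X159.668 Y94.675 F1427
G1 X191.619 Y53.754
M5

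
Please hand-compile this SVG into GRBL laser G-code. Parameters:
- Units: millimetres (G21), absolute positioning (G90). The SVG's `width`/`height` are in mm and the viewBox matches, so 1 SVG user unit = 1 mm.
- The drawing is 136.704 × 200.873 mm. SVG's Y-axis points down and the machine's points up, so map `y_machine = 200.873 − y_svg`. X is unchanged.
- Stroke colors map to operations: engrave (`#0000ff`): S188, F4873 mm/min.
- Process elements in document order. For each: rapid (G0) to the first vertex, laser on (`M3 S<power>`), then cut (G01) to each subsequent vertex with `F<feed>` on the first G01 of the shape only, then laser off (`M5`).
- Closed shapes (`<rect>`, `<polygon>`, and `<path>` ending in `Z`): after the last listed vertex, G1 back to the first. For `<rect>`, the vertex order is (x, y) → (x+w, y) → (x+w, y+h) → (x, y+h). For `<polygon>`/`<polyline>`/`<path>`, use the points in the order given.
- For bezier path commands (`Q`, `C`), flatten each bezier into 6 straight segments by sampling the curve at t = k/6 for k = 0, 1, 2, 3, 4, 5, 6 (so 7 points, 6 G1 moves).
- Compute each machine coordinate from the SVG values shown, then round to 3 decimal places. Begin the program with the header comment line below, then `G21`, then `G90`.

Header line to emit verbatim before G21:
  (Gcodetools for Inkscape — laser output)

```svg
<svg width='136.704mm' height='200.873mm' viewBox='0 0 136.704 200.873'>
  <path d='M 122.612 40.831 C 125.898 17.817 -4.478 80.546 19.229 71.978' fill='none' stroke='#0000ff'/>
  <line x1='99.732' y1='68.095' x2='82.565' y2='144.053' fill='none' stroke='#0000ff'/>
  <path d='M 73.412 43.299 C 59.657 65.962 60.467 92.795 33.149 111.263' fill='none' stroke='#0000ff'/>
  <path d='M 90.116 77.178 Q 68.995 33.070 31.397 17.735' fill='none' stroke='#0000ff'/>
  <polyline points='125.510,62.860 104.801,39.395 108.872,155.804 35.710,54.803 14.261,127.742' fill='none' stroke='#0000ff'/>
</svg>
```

(Gcodetools for Inkscape — laser output)
G21
G90
G0 X122.612 Y160.042
M3 S188
G01 X114.449 Y165.131 F4873
G01 X92.001 Y160.291
G01 X63.263 Y149.886
G01 X36.226 Y138.276
G01 X18.884 Y129.825
G01 X19.229 Y128.895
M5
G0 X99.732 Y132.778
M3 S188
G01 X82.565 Y56.820 F4873
M5
G0 X73.412 Y157.574
M3 S188
G01 X67.551 Y145.953 F4873
G01 X62.931 Y133.985
G01 X58.367 Y122.019
G01 X52.672 Y110.402
G01 X44.662 Y99.483
G01 X33.149 Y89.610
M5
G0 X90.116 Y123.695
M3 S188
G01 X82.618 Y137.598 F4873
G01 X74.205 Y149.903
G01 X64.876 Y160.610
G01 X54.632 Y169.718
G01 X43.472 Y177.227
G01 X31.397 Y183.138
M5
G0 X125.510 Y138.013
M3 S188
G01 X104.801 Y161.478 F4873
G01 X108.872 Y45.069
G01 X35.710 Y146.070
G01 X14.261 Y73.131
M5

Since the viewBox matches the mm dimensions, user units are millimetres directly. The only transform is the Y-flip y_m = 200.873 − y_svg.

Shape 1 is a cubic bezier drawn with `<path>`. Its stroke #0000ff means engrave at S188, F4873. After flipping Y the toolpath is (122.612,160.042) → (114.449,165.131) → (92.001,160.291) → (63.263,149.886) → (36.226,138.276) → (18.884,129.825) → (19.229,128.895).

Shape 2 is a line segment drawn with `<line>`. Its stroke #0000ff means engrave at S188, F4873. After flipping Y the toolpath is (99.732,132.778) → (82.565,56.820).

Shape 3 is a cubic bezier drawn with `<path>`. Its stroke #0000ff means engrave at S188, F4873. After flipping Y the toolpath is (73.412,157.574) → (67.551,145.953) → (62.931,133.985) → (58.367,122.019) → (52.672,110.402) → (44.662,99.483) → (33.149,89.610).

Shape 4 is a quadratic bezier drawn with `<path>`. Its stroke #0000ff means engrave at S188, F4873. After flipping Y the toolpath is (90.116,123.695) → (82.618,137.598) → (74.205,149.903) → (64.876,160.610) → (54.632,169.718) → (43.472,177.227) → (31.397,183.138).

Shape 5 is a open polyline drawn with `<polyline>`. Its stroke #0000ff means engrave at S188, F4873. After flipping Y the toolpath is (125.510,138.013) → (104.801,161.478) → (108.872,45.069) → (35.710,146.070) → (14.261,73.131).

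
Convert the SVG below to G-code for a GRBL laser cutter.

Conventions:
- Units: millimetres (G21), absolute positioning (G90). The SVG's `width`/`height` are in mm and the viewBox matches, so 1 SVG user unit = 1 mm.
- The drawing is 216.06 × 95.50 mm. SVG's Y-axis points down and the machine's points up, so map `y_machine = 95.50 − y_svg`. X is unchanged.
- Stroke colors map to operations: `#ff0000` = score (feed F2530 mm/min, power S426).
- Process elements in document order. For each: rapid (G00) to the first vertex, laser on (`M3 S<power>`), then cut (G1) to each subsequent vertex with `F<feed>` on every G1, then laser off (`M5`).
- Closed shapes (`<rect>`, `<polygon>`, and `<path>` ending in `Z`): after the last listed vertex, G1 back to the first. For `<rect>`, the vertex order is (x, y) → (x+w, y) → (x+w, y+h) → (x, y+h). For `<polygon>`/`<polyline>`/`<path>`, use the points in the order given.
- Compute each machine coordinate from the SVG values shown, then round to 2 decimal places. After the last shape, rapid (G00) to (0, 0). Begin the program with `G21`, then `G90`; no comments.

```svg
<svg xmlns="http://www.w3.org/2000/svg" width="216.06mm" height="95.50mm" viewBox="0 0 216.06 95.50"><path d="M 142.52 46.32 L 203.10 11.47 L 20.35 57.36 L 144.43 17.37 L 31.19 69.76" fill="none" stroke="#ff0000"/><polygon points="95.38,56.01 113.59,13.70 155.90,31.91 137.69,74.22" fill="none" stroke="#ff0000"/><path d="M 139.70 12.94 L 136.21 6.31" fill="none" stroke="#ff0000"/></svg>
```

Since the viewBox matches the mm dimensions, user units are millimetres directly. The only transform is the Y-flip y_m = 95.50 − y_svg.

Shape 1 is a open polyline drawn with `<path>`. Its stroke #ff0000 means score at S426, F2530. After flipping Y the toolpath is (142.52,49.18) → (203.10,84.03) → (20.35,38.14) → (144.43,78.13) → (31.19,25.74).

Shape 2 is a regular polygon drawn with `<polygon>`. Its stroke #ff0000 means score at S426, F2530. After flipping Y the toolpath is (95.38,39.49) → (113.59,81.80) → (155.90,63.59) → (137.69,21.28) → (95.38,39.49), returning to the start.

Shape 3 is a line segment drawn with `<path>`. Its stroke #ff0000 means score at S426, F2530. After flipping Y the toolpath is (139.70,82.56) → (136.21,89.19).

G21
G90
G00 X142.52 Y49.18
M3 S426
G1 X203.10 Y84.03 F2530
G1 X20.35 Y38.14 F2530
G1 X144.43 Y78.13 F2530
G1 X31.19 Y25.74 F2530
M5
G00 X95.38 Y39.49
M3 S426
G1 X113.59 Y81.80 F2530
G1 X155.90 Y63.59 F2530
G1 X137.69 Y21.28 F2530
G1 X95.38 Y39.49 F2530
M5
G00 X139.70 Y82.56
M3 S426
G1 X136.21 Y89.19 F2530
M5
G00 X0.00 Y0.00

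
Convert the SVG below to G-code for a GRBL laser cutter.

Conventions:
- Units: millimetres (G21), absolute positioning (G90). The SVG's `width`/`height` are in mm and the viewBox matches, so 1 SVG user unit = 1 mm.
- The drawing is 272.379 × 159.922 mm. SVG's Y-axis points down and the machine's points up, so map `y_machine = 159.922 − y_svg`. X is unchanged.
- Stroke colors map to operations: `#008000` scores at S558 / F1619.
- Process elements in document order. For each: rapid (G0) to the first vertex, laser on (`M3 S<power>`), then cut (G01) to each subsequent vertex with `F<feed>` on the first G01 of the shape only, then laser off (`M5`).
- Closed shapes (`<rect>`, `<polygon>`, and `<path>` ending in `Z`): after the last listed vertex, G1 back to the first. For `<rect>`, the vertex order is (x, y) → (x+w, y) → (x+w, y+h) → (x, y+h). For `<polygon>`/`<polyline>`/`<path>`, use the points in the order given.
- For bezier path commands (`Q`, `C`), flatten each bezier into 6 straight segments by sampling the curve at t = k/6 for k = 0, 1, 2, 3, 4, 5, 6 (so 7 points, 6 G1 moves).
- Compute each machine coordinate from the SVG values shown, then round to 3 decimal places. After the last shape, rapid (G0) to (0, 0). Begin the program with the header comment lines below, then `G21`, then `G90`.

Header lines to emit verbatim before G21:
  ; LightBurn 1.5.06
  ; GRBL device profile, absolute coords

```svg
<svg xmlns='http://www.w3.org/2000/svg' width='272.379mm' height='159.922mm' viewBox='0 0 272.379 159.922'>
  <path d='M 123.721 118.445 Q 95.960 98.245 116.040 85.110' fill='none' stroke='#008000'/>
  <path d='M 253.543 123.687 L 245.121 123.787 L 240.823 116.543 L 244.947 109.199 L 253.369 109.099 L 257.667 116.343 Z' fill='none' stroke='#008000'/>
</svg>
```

viewBox `0 0 272.379 159.922` with mm width/height → 1 unit = 1 mm. Flip: y_m = 159.922 − y_svg.

**Shape 1** — `<path>` quadratic bezier, stroke `#008000` → score (S558, F1619). Control points (SVG): P0=(123.721,118.445), P1=(95.960,98.245), P2=(116.040,85.110); sampled at t=k/6. Machine vertices: (123.721,41.477) → (115.796,48.014) → (110.529,54.159) → (107.920,59.911) → (107.969,65.270) → (110.676,70.237) → (116.040,74.812). Open path.

**Shape 2** — `<path>` regular polygon, stroke `#008000` → score (S558, F1619). Machine vertices: (253.543,36.235) → (245.121,36.135) → (240.823,43.379) → (244.947,50.723) → (253.369,50.823) → (257.667,43.579) → (253.543,36.235). Closed: final G1 returns to the first vertex.

; LightBurn 1.5.06
; GRBL device profile, absolute coords
G21
G90
G0 X123.721 Y41.477
M3 S558
G01 X115.796 Y48.014 F1619
G01 X110.529 Y54.159
G01 X107.920 Y59.911
G01 X107.969 Y65.270
G01 X110.676 Y70.237
G01 X116.040 Y74.812
M5
G0 X253.543 Y36.235
M3 S558
G01 X245.121 Y36.135 F1619
G01 X240.823 Y43.379
G01 X244.947 Y50.723
G01 X253.369 Y50.823
G01 X257.667 Y43.579
G01 X253.543 Y36.235
M5
G0 X0.000 Y0.000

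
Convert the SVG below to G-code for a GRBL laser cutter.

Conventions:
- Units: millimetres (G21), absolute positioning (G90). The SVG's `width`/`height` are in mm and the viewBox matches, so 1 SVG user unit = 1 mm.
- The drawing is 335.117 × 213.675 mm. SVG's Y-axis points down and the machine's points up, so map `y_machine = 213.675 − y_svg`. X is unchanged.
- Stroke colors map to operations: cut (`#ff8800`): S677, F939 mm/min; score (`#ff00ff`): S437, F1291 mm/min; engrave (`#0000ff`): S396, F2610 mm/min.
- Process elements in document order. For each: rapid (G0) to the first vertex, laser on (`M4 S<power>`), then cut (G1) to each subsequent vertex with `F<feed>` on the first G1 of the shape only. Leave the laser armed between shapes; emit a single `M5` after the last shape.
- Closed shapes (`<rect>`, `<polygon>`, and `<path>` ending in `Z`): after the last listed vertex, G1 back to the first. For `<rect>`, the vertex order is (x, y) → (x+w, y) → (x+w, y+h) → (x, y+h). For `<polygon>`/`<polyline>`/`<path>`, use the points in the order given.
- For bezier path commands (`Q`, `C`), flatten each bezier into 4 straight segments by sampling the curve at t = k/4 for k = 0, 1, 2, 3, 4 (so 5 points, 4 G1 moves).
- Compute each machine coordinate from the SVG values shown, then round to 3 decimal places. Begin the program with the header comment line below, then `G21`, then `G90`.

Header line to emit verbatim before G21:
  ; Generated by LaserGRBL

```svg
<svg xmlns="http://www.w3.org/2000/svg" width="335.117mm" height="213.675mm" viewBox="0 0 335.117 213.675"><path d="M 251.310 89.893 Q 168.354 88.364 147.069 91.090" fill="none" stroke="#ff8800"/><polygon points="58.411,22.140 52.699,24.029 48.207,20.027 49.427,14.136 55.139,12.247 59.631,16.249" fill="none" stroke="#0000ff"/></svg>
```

Since the viewBox matches the mm dimensions, user units are millimetres directly. The only transform is the Y-flip y_m = 213.675 − y_svg.

Shape 1 is a quadratic bezier drawn with `<path>`. Its stroke #ff8800 means cut at S677, F939. After flipping Y the toolpath is (251.310,123.782) → (213.686,124.281) → (183.772,124.247) → (161.566,123.682) → (147.069,122.585).

Shape 2 is a regular polygon drawn with `<polygon>`. Its stroke #0000ff means engrave at S396, F2610. After flipping Y the toolpath is (58.411,191.535) → (52.699,189.646) → (48.207,193.648) → (49.427,199.539) → (55.139,201.428) → (59.631,197.426) → (58.411,191.535), returning to the start.

; Generated by LaserGRBL
G21
G90
G0 X251.310 Y123.782
M4 S677
G1 X213.686 Y124.281 F939
G1 X183.772 Y124.247
G1 X161.566 Y123.682
G1 X147.069 Y122.585
G0 X58.411 Y191.535
M4 S396
G1 X52.699 Y189.646 F2610
G1 X48.207 Y193.648
G1 X49.427 Y199.539
G1 X55.139 Y201.428
G1 X59.631 Y197.426
G1 X58.411 Y191.535
M5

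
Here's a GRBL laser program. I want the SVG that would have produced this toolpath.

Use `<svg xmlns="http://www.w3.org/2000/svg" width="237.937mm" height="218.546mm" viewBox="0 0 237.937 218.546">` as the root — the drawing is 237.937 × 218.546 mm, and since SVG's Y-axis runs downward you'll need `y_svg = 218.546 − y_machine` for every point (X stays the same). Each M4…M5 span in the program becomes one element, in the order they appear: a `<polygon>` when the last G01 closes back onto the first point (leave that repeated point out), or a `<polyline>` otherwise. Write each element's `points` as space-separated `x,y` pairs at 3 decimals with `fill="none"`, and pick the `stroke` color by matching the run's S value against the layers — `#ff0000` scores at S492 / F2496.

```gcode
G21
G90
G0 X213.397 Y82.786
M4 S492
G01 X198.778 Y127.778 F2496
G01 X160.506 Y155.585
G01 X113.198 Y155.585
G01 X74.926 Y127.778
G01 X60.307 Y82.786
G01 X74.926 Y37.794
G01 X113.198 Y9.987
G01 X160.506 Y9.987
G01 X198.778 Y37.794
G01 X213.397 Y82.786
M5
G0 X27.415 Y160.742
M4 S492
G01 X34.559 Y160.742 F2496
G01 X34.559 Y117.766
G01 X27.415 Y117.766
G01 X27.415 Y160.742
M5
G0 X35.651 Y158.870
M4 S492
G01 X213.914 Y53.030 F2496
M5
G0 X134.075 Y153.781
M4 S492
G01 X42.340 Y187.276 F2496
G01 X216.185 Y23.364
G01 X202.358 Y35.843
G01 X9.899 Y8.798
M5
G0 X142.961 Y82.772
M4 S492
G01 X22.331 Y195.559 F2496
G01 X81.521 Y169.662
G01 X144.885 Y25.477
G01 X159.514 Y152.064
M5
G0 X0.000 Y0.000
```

Each laser-on run becomes one SVG element. Flip Y back into SVG space with y_svg = 218.546 − y_machine. Every run uses S492, so all elements get stroke `#ff0000` (score).

Run 1: The run returns to its start, so emit a `<polygon>` with points (Y-flipped): 213.397,135.760 198.778,90.768 160.506,62.961 113.198,62.961 74.926,90.768 60.307,135.760 74.926,180.752 113.198,208.559 160.506,208.559 198.778,180.752.

Run 2: The run returns to its start, so emit a `<polygon>` with points (Y-flipped): 27.415,57.804 34.559,57.804 34.559,100.780 27.415,100.780.

Run 3: The run is open, so emit a `<polyline>` with points (Y-flipped): 35.651,59.676 213.914,165.516.

Run 4: The run is open, so emit a `<polyline>` with points (Y-flipped): 134.075,64.765 42.340,31.270 216.185,195.182 202.358,182.703 9.899,209.748.

Run 5: The run is open, so emit a `<polyline>` with points (Y-flipped): 142.961,135.774 22.331,22.987 81.521,48.884 144.885,193.069 159.514,66.482.

<svg xmlns="http://www.w3.org/2000/svg" width="237.937mm" height="218.546mm" viewBox="0 0 237.937 218.546">
  <polygon points="213.397,135.760 198.778,90.768 160.506,62.961 113.198,62.961 74.926,90.768 60.307,135.760 74.926,180.752 113.198,208.559 160.506,208.559 198.778,180.752" fill="none" stroke="#ff0000"/>
  <polygon points="27.415,57.804 34.559,57.804 34.559,100.780 27.415,100.780" fill="none" stroke="#ff0000"/>
  <polyline points="35.651,59.676 213.914,165.516" fill="none" stroke="#ff0000"/>
  <polyline points="134.075,64.765 42.340,31.270 216.185,195.182 202.358,182.703 9.899,209.748" fill="none" stroke="#ff0000"/>
  <polyline points="142.961,135.774 22.331,22.987 81.521,48.884 144.885,193.069 159.514,66.482" fill="none" stroke="#ff0000"/>
</svg>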